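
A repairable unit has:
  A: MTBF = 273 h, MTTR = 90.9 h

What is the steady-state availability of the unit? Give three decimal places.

0.750

A(A) = MTBF/(MTBF+MTTR) = 273/(273+90.9) = 0.750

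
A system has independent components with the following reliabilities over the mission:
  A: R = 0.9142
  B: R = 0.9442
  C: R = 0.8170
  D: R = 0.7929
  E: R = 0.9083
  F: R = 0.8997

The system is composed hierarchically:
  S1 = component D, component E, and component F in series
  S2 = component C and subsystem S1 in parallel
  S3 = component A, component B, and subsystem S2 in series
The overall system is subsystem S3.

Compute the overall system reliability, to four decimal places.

Series (D, E, and F): 0.792900 × 0.908300 × 0.899700 = 0.647956
Parallel (C and [0.647956]): 1 − (1 − 0.817000)(1 − 0.647956) = 0.935576
Series (A, B, and [0.935576]): 0.914200 × 0.944200 × 0.935576 = 0.8076

0.8076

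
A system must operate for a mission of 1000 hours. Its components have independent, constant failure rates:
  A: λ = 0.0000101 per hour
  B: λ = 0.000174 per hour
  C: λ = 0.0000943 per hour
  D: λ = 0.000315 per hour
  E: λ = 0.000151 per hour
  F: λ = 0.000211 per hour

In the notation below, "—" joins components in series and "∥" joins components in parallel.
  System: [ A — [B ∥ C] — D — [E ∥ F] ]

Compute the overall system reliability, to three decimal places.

0.693

R(A) = exp(−0.0000101 × 1000) = 0.98995
R(B) = exp(−0.000174 × 1000) = 0.84030
R(C) = exp(−0.0000943 × 1000) = 0.91001
R(D) = exp(−0.000315 × 1000) = 0.72979
R(E) = exp(−0.000151 × 1000) = 0.85985
R(F) = exp(−0.000211 × 1000) = 0.80977
Parallel (B and C): 1 − (1 − 0.84030)(1 − 0.91001) = 0.98563
Parallel (E and F): 1 − (1 − 0.85985)(1 − 0.80977) = 0.97334
Series (A, [0.98563], D, and [0.97334]): 0.98995 × 0.98563 × 0.72979 × 0.97334 = 0.693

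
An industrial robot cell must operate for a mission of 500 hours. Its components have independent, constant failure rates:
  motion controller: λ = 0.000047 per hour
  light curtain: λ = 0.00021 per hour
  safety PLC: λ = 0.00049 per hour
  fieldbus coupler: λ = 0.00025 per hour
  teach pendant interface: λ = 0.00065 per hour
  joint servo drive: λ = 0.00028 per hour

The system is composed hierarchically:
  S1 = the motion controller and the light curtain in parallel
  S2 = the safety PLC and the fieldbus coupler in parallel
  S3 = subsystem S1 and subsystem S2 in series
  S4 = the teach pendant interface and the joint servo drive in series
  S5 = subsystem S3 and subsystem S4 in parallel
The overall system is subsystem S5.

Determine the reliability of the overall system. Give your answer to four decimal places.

R(motion controller) = exp(−0.000047 × 500) = 0.976774
R(light curtain) = exp(−0.00021 × 500) = 0.900325
R(safety PLC) = exp(−0.00049 × 500) = 0.782705
R(fieldbus coupler) = exp(−0.00025 × 500) = 0.882497
R(teach pendant interface) = exp(−0.00065 × 500) = 0.722527
R(joint servo drive) = exp(−0.00028 × 500) = 0.869358
Parallel (motion controller and light curtain): 1 − (1 − 0.976774)(1 − 0.900325) = 0.997685
Parallel (safety PLC and fieldbus coupler): 1 − (1 − 0.782705)(1 − 0.882497) = 0.974467
Series ([0.997685] and [0.974467]): 0.997685 × 0.974467 = 0.972211
Series (teach pendant interface and joint servo drive): 0.722527 × 0.869358 = 0.628135
Parallel ([0.972211] and [0.628135]): 1 − (1 − 0.972211)(1 − 0.628135) = 0.9897

0.9897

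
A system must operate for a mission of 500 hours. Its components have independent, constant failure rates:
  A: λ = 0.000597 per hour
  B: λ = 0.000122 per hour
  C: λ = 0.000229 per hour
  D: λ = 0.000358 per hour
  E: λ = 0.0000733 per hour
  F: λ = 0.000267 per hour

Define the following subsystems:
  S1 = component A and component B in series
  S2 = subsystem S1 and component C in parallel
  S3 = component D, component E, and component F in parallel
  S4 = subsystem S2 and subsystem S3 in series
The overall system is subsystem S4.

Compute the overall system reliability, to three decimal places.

0.967

R(A) = exp(−0.000597 × 500) = 0.74193
R(B) = exp(−0.000122 × 500) = 0.94082
R(C) = exp(−0.000229 × 500) = 0.89181
R(D) = exp(−0.000358 × 500) = 0.83611
R(E) = exp(−0.0000733 × 500) = 0.96401
R(F) = exp(−0.000267 × 500) = 0.87503
Series (A and B): 0.74193 × 0.94082 = 0.69802
Parallel ([0.69802] and C): 1 − (1 − 0.69802)(1 − 0.89181) = 0.96733
Parallel (D, E, and F): 1 − (1 − 0.83611)(1 − 0.96401)(1 − 0.87503) = 0.99926
Series ([0.96733] and [0.99926]): 0.96733 × 0.99926 = 0.967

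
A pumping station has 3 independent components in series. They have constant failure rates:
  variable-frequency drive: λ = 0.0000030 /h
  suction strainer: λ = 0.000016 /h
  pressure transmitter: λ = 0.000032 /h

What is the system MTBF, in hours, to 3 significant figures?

Series of exponential components: λ_sys = Σ λ_i
λ_sys = 0.0000030 + 0.000016 + 0.000032 = 5.1000e-05 /h
MTBF = 1 / λ_sys = 19600 h

19600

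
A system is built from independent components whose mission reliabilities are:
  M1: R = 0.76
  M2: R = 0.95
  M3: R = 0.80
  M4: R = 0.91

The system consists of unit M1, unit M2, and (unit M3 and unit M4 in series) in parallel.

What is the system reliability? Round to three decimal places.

Series (M3 and M4): 0.80000 × 0.91000 = 0.72800
Parallel (M1, M2, and [0.72800]): 1 − (1 − 0.76000)(1 − 0.95000)(1 − 0.72800) = 0.997

0.997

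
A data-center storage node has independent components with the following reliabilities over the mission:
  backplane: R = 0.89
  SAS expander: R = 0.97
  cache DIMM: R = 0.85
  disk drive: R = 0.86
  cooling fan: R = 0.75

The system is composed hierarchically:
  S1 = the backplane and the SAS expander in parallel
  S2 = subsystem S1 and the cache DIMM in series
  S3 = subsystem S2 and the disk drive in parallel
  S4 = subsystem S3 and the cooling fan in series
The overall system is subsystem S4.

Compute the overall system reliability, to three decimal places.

Parallel (backplane and SAS expander): 1 − (1 − 0.89000)(1 − 0.97000) = 0.99670
Series ([0.99670] and cache DIMM): 0.99670 × 0.85000 = 0.84720
Parallel ([0.84720] and disk drive): 1 − (1 − 0.84720)(1 − 0.86000) = 0.97861
Series ([0.97861] and cooling fan): 0.97861 × 0.75000 = 0.734

0.734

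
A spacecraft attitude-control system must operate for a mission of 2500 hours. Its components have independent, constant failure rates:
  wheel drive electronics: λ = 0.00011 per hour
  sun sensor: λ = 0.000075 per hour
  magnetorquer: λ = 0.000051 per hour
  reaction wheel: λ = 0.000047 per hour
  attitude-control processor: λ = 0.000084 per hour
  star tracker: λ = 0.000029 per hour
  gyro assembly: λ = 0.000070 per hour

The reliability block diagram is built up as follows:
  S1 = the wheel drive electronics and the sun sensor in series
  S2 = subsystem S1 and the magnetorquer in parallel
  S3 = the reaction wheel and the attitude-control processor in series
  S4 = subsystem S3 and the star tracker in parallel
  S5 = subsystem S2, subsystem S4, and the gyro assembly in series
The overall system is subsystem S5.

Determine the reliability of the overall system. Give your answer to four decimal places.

R(wheel drive electronics) = exp(−0.00011 × 2500) = 0.759572
R(sun sensor) = exp(−0.000075 × 2500) = 0.829029
R(magnetorquer) = exp(−0.000051 × 2500) = 0.880293
R(reaction wheel) = exp(−0.000047 × 2500) = 0.889141
R(attitude-control processor) = exp(−0.000084 × 2500) = 0.810584
R(star tracker) = exp(−0.000029 × 2500) = 0.930066
R(gyro assembly) = exp(−0.000070 × 2500) = 0.839457
Series (wheel drive electronics and sun sensor): 0.759572 × 0.829029 = 0.629707
Parallel ([0.629707] and magnetorquer): 1 − (1 − 0.629707)(1 − 0.880293) = 0.955673
Series (reaction wheel and attitude-control processor): 0.889141 × 0.810584 = 0.720723
Parallel ([0.720723] and star tracker): 1 − (1 − 0.720723)(1 − 0.930066) = 0.980469
Series ([0.955673], [0.980469], and gyro assembly): 0.955673 × 0.980469 × 0.839457 = 0.7866

0.7866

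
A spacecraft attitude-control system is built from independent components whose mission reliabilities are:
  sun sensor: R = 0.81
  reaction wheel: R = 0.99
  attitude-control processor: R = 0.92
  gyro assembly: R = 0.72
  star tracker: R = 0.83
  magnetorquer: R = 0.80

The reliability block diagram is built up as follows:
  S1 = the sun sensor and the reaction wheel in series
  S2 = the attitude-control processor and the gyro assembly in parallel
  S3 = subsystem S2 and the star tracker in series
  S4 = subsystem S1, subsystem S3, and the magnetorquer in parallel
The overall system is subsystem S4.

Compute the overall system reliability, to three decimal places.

0.993

Series (sun sensor and reaction wheel): 0.81000 × 0.99000 = 0.80190
Parallel (attitude-control processor and gyro assembly): 1 − (1 − 0.92000)(1 − 0.72000) = 0.97760
Series ([0.97760] and star tracker): 0.97760 × 0.83000 = 0.81141
Parallel ([0.80190], [0.81141], and magnetorquer): 1 − (1 − 0.80190)(1 − 0.81141)(1 − 0.80000) = 0.993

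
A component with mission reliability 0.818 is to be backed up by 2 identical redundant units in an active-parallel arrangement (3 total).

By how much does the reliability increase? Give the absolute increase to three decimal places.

R_before = 0.818
R_after = 1 − (1 − 0.818)^3 = 0.994
ΔR = 0.994 − 0.818 = 0.176

0.176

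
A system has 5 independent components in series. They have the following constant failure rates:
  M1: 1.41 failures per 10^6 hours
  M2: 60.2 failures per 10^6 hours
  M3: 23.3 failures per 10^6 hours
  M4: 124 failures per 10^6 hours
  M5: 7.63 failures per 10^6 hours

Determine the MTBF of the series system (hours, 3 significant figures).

Series of exponential components: λ_sys = Σ λ_i
λ_sys = 0.00000141 + 0.0000602 + 0.0000233 + 0.000124 + 0.00000763 = 2.1654e-04 /h
MTBF = 1 / λ_sys = 4620 h

4620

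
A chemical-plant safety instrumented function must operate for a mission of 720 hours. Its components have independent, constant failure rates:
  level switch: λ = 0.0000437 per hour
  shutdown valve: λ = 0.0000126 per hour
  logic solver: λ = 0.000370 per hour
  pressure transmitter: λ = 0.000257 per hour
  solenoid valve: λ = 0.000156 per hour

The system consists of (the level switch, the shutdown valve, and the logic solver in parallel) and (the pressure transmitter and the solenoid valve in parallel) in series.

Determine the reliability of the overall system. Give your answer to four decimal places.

0.9820

R(level switch) = exp(−0.0000437 × 720) = 0.969026
R(shutdown valve) = exp(−0.0000126 × 720) = 0.990969
R(logic solver) = exp(−0.000370 × 720) = 0.766133
R(pressure transmitter) = exp(−0.000257 × 720) = 0.831071
R(solenoid valve) = exp(−0.000156 × 720) = 0.893758
Parallel (level switch, shutdown valve, and logic solver): 1 − (1 − 0.969026)(1 − 0.990969)(1 − 0.766133) = 0.999935
Parallel (pressure transmitter and solenoid valve): 1 − (1 − 0.831071)(1 − 0.893758) = 0.982053
Series ([0.999935] and [0.982053]): 0.999935 × 0.982053 = 0.9820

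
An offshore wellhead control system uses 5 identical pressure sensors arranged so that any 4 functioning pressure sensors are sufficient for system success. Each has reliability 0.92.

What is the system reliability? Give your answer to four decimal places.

R = Σ_{i=4}^{5} C(5,i) p^i (1−p)^{5−i} with p = 0.92
C(5,4)·0.92^4·0.08^1 = 0.286557
C(5,5)·0.92^5·0.08^0 = 0.659082
Sum = 0.9456

0.9456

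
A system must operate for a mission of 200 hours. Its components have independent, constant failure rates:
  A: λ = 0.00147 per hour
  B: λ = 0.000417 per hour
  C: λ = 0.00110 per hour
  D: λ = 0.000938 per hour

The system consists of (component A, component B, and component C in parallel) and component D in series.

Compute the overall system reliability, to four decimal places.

R(A) = exp(−0.00147 × 200) = 0.745276
R(B) = exp(−0.000417 × 200) = 0.919983
R(C) = exp(−0.00110 × 200) = 0.802519
R(D) = exp(−0.000938 × 200) = 0.828946
Parallel (A, B, and C): 1 − (1 − 0.745276)(1 − 0.919983)(1 − 0.802519) = 0.995975
Series ([0.995975] and D): 0.995975 × 0.828946 = 0.8256

0.8256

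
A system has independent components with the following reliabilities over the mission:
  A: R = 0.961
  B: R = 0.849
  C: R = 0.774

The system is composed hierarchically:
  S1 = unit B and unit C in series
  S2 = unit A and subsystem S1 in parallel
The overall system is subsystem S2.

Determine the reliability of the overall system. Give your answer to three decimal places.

Series (B and C): 0.84900 × 0.77400 = 0.65713
Parallel (A and [0.65713]): 1 − (1 − 0.96100)(1 − 0.65713) = 0.987

0.987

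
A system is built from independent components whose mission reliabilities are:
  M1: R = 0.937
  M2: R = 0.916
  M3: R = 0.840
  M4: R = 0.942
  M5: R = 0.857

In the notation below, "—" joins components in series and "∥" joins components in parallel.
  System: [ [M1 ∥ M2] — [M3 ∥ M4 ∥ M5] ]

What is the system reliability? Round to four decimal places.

0.9934

Parallel (M1 and M2): 1 − (1 − 0.937000)(1 − 0.916000) = 0.994708
Parallel (M3, M4, and M5): 1 − (1 − 0.840000)(1 − 0.942000)(1 − 0.857000) = 0.998673
Series ([0.994708] and [0.998673]): 0.994708 × 0.998673 = 0.9934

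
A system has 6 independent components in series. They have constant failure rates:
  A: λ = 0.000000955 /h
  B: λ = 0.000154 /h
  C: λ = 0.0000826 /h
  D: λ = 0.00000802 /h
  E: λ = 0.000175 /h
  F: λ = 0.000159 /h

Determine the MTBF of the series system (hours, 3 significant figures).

1730

Series of exponential components: λ_sys = Σ λ_i
λ_sys = 0.000000955 + 0.000154 + 0.0000826 + 0.00000802 + 0.000175 + 0.000159 = 5.7958e-04 /h
MTBF = 1 / λ_sys = 1730 h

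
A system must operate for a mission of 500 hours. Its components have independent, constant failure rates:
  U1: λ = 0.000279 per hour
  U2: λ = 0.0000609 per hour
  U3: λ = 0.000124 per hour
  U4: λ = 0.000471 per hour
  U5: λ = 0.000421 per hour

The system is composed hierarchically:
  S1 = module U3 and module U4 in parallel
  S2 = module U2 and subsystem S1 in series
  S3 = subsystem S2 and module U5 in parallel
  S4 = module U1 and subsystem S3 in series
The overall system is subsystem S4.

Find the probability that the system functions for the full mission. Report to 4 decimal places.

R(U1) = exp(−0.000279 × 500) = 0.869793
R(U2) = exp(−0.0000609 × 500) = 0.970009
R(U3) = exp(−0.000124 × 500) = 0.939883
R(U4) = exp(−0.000471 × 500) = 0.790176
R(U5) = exp(−0.000421 × 500) = 0.810179
Parallel (U3 and U4): 1 − (1 − 0.939883)(1 − 0.790176) = 0.987386
Series (U2 and [0.987386]): 0.970009 × 0.987386 = 0.957773
Parallel ([0.957773] and U5): 1 − (1 − 0.957773)(1 − 0.810179) = 0.991984
Series (U1 and [0.991984]): 0.869793 × 0.991984 = 0.8628

0.8628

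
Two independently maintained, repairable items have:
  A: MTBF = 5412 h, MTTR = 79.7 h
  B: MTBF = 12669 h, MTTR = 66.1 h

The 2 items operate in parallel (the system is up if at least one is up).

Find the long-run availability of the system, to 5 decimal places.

A(A) = MTBF/(MTBF+MTTR) = 5412/(5412+79.7) = 0.985487
A(B) = MTBF/(MTBF+MTTR) = 12669/(12669+66.1) = 0.994810
Parallel availability: 1 − (1 − 0.985487)(1 − 0.994810) = 0.99992

0.99992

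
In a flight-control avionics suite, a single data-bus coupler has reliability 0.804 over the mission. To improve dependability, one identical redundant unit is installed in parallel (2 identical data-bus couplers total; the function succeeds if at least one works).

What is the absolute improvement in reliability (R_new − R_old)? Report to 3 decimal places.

0.158

R_before = 0.804
R_after = 1 − (1 − 0.804)^2 = 0.962
ΔR = 0.962 − 0.804 = 0.158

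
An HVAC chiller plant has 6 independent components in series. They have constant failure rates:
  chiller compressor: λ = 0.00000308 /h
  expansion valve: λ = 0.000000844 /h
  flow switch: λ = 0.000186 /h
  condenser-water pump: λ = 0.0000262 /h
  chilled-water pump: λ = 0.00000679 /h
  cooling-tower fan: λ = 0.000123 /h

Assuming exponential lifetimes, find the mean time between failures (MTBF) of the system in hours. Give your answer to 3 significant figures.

2890

Series of exponential components: λ_sys = Σ λ_i
λ_sys = 0.00000308 + 0.000000844 + 0.000186 + 0.0000262 + 0.00000679 + 0.000123 = 3.4591e-04 /h
MTBF = 1 / λ_sys = 2890 h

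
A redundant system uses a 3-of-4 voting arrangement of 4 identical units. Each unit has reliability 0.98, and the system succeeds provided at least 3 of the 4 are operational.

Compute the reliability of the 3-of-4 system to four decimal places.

R = Σ_{i=3}^{4} C(4,i) p^i (1−p)^{4−i} with p = 0.98
C(4,3)·0.98^3·0.02^1 = 0.075295
C(4,4)·0.98^4·0.02^0 = 0.922368
Sum = 0.9977

0.9977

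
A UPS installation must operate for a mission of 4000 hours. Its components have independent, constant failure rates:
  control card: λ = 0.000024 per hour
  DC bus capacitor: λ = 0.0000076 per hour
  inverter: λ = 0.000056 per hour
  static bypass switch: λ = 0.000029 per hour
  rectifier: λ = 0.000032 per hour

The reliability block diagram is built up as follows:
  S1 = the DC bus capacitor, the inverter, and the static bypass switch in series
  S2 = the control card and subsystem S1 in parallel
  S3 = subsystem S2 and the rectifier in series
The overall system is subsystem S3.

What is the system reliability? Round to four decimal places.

0.8549

R(control card) = exp(−0.000024 × 4000) = 0.908464
R(DC bus capacitor) = exp(−0.0000076 × 4000) = 0.970057
R(inverter) = exp(−0.000056 × 4000) = 0.799315
R(static bypass switch) = exp(−0.000029 × 4000) = 0.890475
R(rectifier) = exp(−0.000032 × 4000) = 0.879853
Series (DC bus capacitor, inverter, and static bypass switch): 0.970057 × 0.799315 × 0.890475 = 0.690457
Parallel (control card and [0.690457]): 1 − (1 − 0.908464)(1 − 0.690457) = 0.971666
Series ([0.971666] and rectifier): 0.971666 × 0.879853 = 0.8549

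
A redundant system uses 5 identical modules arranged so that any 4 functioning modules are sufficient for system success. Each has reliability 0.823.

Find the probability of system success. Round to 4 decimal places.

0.7836

R = Σ_{i=4}^{5} C(5,i) p^i (1−p)^{5−i} with p = 0.823
C(5,4)·0.823^4·0.177^1 = 0.406015
C(5,5)·0.823^5·0.177^0 = 0.377571
Sum = 0.7836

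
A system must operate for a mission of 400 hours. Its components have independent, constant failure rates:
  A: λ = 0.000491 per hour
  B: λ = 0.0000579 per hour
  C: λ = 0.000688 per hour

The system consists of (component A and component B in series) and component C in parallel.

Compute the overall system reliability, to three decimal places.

0.953

R(A) = exp(−0.000491 × 400) = 0.82168
R(B) = exp(−0.0000579 × 400) = 0.97711
R(C) = exp(−0.000688 × 400) = 0.75942
Series (A and B): 0.82168 × 0.97711 = 0.80287
Parallel ([0.80287] and C): 1 − (1 − 0.80287)(1 − 0.75942) = 0.953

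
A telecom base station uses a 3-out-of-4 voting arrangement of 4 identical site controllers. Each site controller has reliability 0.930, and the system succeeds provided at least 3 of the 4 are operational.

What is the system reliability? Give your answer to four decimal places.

0.9733

R = Σ_{i=3}^{4} C(4,i) p^i (1−p)^{4−i} with p = 0.930
C(4,3)·0.930^3·0.070^1 = 0.225220
C(4,4)·0.930^4·0.070^0 = 0.748052
Sum = 0.9733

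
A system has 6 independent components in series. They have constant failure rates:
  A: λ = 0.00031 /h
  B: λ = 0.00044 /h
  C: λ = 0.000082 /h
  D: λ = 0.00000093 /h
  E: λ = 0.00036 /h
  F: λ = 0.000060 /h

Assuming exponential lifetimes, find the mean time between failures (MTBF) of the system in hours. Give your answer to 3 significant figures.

Series of exponential components: λ_sys = Σ λ_i
λ_sys = 0.00031 + 0.00044 + 0.000082 + 0.00000093 + 0.00036 + 0.000060 = 1.2529e-03 /h
MTBF = 1 / λ_sys = 798 h

798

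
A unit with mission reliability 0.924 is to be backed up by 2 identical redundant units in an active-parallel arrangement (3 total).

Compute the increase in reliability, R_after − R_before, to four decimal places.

0.0756

R_before = 0.924
R_after = 1 − (1 − 0.924)^3 = 0.9996
ΔR = 0.9996 − 0.924 = 0.0756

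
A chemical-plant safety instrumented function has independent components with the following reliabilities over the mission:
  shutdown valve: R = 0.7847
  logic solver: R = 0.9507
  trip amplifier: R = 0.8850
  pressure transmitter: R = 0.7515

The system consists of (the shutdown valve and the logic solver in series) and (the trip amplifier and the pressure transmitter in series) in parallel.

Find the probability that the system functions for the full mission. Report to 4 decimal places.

Series (shutdown valve and logic solver): 0.784700 × 0.950700 = 0.746014
Series (trip amplifier and pressure transmitter): 0.885000 × 0.751500 = 0.665078
Parallel ([0.746014] and [0.665078]): 1 − (1 − 0.746014)(1 − 0.665078) = 0.9149

0.9149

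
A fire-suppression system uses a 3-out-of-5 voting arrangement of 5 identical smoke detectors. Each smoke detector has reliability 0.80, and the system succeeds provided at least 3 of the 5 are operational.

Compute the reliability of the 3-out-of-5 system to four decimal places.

0.9421

R = Σ_{i=3}^{5} C(5,i) p^i (1−p)^{5−i} with p = 0.80
C(5,3)·0.80^3·0.20^2 = 0.204800
C(5,4)·0.80^4·0.20^1 = 0.409600
C(5,5)·0.80^5·0.20^0 = 0.327680
Sum = 0.9421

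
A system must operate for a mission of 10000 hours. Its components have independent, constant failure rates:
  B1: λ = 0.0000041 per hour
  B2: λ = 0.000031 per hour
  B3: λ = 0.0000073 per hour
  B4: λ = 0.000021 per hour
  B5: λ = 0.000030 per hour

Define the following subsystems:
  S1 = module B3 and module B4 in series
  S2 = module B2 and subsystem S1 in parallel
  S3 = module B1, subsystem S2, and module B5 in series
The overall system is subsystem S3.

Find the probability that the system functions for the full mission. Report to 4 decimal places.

R(B1) = exp(−0.0000041 × 10000) = 0.959829
R(B2) = exp(−0.000031 × 10000) = 0.733447
R(B3) = exp(−0.0000073 × 10000) = 0.929601
R(B4) = exp(−0.000021 × 10000) = 0.810584
R(B5) = exp(−0.000030 × 10000) = 0.740818
Series (B3 and B4): 0.929601 × 0.810584 = 0.753520
Parallel (B2 and [0.753520]): 1 − (1 − 0.733447)(1 − 0.753520) = 0.934300
Series (B1, [0.934300], and B5): 0.959829 × 0.934300 × 0.740818 = 0.6643

0.6643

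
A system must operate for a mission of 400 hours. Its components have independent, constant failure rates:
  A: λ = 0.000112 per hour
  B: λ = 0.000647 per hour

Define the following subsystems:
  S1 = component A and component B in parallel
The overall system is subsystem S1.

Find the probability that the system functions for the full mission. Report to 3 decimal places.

0.990

R(A) = exp(−0.000112 × 400) = 0.95619
R(B) = exp(−0.000647 × 400) = 0.77198
Parallel (A and B): 1 − (1 − 0.95619)(1 − 0.77198) = 0.990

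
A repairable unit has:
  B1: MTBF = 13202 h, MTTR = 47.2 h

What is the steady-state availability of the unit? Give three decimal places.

A(B1) = MTBF/(MTBF+MTTR) = 13202/(13202+47.2) = 0.996

0.996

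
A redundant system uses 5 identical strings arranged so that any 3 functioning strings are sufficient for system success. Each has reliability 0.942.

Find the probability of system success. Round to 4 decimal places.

R = Σ_{i=3}^{5} C(5,i) p^i (1−p)^{5−i} with p = 0.942
C(5,3)·0.942^3·0.058^2 = 0.028120
C(5,4)·0.942^4·0.058^1 = 0.228350
C(5,5)·0.942^5·0.058^0 = 0.741745
Sum = 0.9982

0.9982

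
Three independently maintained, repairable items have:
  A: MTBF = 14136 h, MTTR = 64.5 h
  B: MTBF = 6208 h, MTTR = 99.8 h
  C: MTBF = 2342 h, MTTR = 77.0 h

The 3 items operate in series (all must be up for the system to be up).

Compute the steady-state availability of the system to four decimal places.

0.9485

A(A) = MTBF/(MTBF+MTTR) = 14136/(14136+64.5) = 0.995458
A(B) = MTBF/(MTBF+MTTR) = 6208/(6208+99.8) = 0.984178
A(C) = MTBF/(MTBF+MTTR) = 2342/(2342+77.0) = 0.968169
Series availability: 0.995458 × 0.984178 × 0.968169 = 0.9485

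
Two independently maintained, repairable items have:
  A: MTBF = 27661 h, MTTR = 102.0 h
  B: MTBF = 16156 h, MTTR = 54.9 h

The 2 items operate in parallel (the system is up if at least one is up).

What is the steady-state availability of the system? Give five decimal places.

0.99999

A(A) = MTBF/(MTBF+MTTR) = 27661/(27661+102.0) = 0.996326
A(B) = MTBF/(MTBF+MTTR) = 16156/(16156+54.9) = 0.996613
Parallel availability: 1 − (1 − 0.996326)(1 − 0.996613) = 0.99999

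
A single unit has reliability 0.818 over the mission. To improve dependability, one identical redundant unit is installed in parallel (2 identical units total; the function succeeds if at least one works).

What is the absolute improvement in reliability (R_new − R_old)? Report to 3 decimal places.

R_before = 0.818
R_after = 1 − (1 − 0.818)^2 = 0.967
ΔR = 0.967 − 0.818 = 0.149

0.149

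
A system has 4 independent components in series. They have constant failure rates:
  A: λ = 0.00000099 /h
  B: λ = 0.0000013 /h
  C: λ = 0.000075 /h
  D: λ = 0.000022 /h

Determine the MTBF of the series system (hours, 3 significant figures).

Series of exponential components: λ_sys = Σ λ_i
λ_sys = 0.00000099 + 0.0000013 + 0.000075 + 0.000022 = 9.9290e-05 /h
MTBF = 1 / λ_sys = 10100 h

10100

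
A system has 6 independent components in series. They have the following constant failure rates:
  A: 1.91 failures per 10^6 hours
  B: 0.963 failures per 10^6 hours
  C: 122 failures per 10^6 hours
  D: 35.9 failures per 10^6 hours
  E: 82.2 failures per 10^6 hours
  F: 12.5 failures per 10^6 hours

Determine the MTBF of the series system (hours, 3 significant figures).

3910

Series of exponential components: λ_sys = Σ λ_i
λ_sys = 0.00000191 + 0.000000963 + 0.000122 + 0.0000359 + 0.0000822 + 0.0000125 = 2.5547e-04 /h
MTBF = 1 / λ_sys = 3910 h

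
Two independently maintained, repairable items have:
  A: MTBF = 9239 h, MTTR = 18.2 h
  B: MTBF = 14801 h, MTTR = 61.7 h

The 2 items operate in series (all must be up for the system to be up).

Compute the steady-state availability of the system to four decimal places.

0.9939

A(A) = MTBF/(MTBF+MTTR) = 9239/(9239+18.2) = 0.998034
A(B) = MTBF/(MTBF+MTTR) = 14801/(14801+61.7) = 0.995849
Series availability: 0.998034 × 0.995849 = 0.9939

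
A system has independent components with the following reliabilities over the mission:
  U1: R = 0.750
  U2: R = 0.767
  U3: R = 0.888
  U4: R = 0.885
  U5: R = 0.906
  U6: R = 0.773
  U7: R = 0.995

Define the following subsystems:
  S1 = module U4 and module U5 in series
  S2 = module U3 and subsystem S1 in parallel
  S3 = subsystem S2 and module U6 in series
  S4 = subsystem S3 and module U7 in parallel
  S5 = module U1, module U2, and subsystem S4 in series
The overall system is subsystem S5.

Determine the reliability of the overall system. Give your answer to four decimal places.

Series (U4 and U5): 0.885000 × 0.906000 = 0.801810
Parallel (U3 and [0.801810]): 1 − (1 − 0.888000)(1 − 0.801810) = 0.977803
Series ([0.977803] and U6): 0.977803 × 0.773000 = 0.755842
Parallel ([0.755842] and U7): 1 − (1 − 0.755842)(1 − 0.995000) = 0.998779
Series (U1, U2, and [0.998779]): 0.750000 × 0.767000 × 0.998779 = 0.5745

0.5745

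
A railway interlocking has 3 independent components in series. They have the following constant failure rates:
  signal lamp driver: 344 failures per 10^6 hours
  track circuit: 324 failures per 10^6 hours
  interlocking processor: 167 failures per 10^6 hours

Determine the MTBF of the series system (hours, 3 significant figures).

1200

Series of exponential components: λ_sys = Σ λ_i
λ_sys = 0.000344 + 0.000324 + 0.000167 = 8.3500e-04 /h
MTBF = 1 / λ_sys = 1200 h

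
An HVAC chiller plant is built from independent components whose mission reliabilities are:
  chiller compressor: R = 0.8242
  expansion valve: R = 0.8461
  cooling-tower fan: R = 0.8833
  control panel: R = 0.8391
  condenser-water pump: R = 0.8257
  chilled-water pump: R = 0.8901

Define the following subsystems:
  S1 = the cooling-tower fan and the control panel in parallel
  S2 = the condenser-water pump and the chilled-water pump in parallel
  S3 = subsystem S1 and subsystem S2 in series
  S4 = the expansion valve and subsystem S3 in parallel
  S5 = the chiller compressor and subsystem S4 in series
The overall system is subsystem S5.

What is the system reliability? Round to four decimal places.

Parallel (cooling-tower fan and control panel): 1 − (1 − 0.883300)(1 − 0.839100) = 0.981223
Parallel (condenser-water pump and chilled-water pump): 1 − (1 − 0.825700)(1 − 0.890100) = 0.980844
Series ([0.981223] and [0.980844]): 0.981223 × 0.980844 = 0.962427
Parallel (expansion valve and [0.962427]): 1 − (1 − 0.846100)(1 − 0.962427) = 0.994218
Series (chiller compressor and [0.994218]): 0.824200 × 0.994218 = 0.8194

0.8194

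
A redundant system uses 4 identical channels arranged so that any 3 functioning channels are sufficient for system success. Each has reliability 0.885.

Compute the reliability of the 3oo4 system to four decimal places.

R = Σ_{i=3}^{4} C(4,i) p^i (1−p)^{4−i} with p = 0.885
C(4,3)·0.885^3·0.115^1 = 0.318851
C(4,4)·0.885^4·0.115^0 = 0.613441
Sum = 0.9323

0.9323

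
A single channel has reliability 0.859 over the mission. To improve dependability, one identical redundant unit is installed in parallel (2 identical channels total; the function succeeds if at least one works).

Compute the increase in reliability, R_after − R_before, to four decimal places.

0.1211

R_before = 0.859
R_after = 1 − (1 − 0.859)^2 = 0.9801
ΔR = 0.9801 − 0.859 = 0.1211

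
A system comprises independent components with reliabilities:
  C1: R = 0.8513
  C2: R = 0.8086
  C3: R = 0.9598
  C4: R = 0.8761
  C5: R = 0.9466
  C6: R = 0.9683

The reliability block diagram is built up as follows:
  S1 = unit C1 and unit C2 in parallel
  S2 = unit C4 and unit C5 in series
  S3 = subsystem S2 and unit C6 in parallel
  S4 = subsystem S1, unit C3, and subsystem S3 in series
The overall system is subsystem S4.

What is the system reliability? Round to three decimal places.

0.927

Parallel (C1 and C2): 1 − (1 − 0.85130)(1 − 0.80860) = 0.97154
Series (C4 and C5): 0.87610 × 0.94660 = 0.82932
Parallel ([0.82932] and C6): 1 − (1 − 0.82932)(1 − 0.96830) = 0.99459
Series ([0.97154], C3, and [0.99459]): 0.97154 × 0.95980 × 0.99459 = 0.927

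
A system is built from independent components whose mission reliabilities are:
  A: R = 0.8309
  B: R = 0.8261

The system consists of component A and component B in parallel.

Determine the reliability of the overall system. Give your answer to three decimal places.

Parallel (A and B): 1 − (1 − 0.83090)(1 − 0.82610) = 0.971

0.971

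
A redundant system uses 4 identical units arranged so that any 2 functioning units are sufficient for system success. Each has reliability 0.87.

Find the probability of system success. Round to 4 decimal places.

R = Σ_{i=2}^{4} C(4,i) p^i (1−p)^{4−i} with p = 0.87
C(4,2)·0.87^2·0.13^2 = 0.076750
C(4,3)·0.87^3·0.13^1 = 0.342422
C(4,4)·0.87^4·0.13^0 = 0.572898
Sum = 0.9921

0.9921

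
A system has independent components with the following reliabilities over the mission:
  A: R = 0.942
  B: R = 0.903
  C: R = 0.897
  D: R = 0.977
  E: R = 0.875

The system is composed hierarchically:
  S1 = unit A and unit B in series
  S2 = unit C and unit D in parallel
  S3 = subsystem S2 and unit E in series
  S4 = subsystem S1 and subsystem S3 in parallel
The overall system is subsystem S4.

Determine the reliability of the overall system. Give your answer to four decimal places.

Series (A and B): 0.942000 × 0.903000 = 0.850626
Parallel (C and D): 1 − (1 − 0.897000)(1 − 0.977000) = 0.997631
Series ([0.997631] and E): 0.997631 × 0.875000 = 0.872927
Parallel ([0.850626] and [0.872927]): 1 − (1 − 0.850626)(1 − 0.872927) = 0.9810

0.9810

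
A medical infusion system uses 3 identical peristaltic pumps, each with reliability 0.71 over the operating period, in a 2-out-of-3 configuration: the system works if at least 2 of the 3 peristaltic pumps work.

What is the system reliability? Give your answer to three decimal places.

0.796

R = Σ_{i=2}^{3} C(3,i) p^i (1−p)^{3−i} with p = 0.71
C(3,2)·0.71^2·0.29^1 = 0.43857
C(3,3)·0.71^3·0.29^0 = 0.35791
Sum = 0.796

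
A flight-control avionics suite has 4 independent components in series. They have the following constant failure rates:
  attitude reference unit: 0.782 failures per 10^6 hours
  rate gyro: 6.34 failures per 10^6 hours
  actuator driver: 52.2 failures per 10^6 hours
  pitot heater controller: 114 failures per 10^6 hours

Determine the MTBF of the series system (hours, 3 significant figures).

Series of exponential components: λ_sys = Σ λ_i
λ_sys = 0.000000782 + 0.00000634 + 0.0000522 + 0.000114 = 1.7332e-04 /h
MTBF = 1 / λ_sys = 5770 h

5770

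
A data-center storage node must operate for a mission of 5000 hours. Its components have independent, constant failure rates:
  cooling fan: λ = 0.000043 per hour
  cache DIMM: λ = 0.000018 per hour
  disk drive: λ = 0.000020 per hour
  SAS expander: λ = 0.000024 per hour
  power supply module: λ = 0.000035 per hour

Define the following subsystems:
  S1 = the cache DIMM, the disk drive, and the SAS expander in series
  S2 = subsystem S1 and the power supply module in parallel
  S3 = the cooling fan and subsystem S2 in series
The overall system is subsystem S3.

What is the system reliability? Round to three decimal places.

R(cooling fan) = exp(−0.000043 × 5000) = 0.80654
R(cache DIMM) = exp(−0.000018 × 5000) = 0.91393
R(disk drive) = exp(−0.000020 × 5000) = 0.90484
R(SAS expander) = exp(−0.000024 × 5000) = 0.88692
R(power supply module) = exp(−0.000035 × 5000) = 0.83946
Series (cache DIMM, disk drive, and SAS expander): 0.91393 × 0.90484 × 0.88692 = 0.73345
Parallel ([0.73345] and power supply module): 1 − (1 − 0.73345)(1 − 0.83946) = 0.95721
Series (cooling fan and [0.95721]): 0.80654 × 0.95721 = 0.772

0.772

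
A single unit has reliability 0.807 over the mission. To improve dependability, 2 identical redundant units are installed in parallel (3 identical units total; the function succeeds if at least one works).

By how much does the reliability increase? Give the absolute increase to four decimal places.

0.1858

R_before = 0.807
R_after = 1 − (1 − 0.807)^3 = 0.9928
ΔR = 0.9928 − 0.807 = 0.1858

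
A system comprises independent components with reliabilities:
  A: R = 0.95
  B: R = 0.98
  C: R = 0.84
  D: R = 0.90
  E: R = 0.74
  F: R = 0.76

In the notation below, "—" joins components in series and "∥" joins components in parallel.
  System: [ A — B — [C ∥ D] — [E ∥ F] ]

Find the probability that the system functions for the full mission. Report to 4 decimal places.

0.8589

Parallel (C and D): 1 − (1 − 0.840000)(1 − 0.900000) = 0.984000
Parallel (E and F): 1 − (1 − 0.740000)(1 − 0.760000) = 0.937600
Series (A, B, [0.984000], and [0.937600]): 0.950000 × 0.980000 × 0.984000 × 0.937600 = 0.8589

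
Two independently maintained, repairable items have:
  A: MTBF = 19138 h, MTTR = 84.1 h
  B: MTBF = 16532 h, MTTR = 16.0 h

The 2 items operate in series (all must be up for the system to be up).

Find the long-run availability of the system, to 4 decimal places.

A(A) = MTBF/(MTBF+MTTR) = 19138/(19138+84.1) = 0.995625
A(B) = MTBF/(MTBF+MTTR) = 16532/(16532+16.0) = 0.999033
Series availability: 0.995625 × 0.999033 = 0.9947

0.9947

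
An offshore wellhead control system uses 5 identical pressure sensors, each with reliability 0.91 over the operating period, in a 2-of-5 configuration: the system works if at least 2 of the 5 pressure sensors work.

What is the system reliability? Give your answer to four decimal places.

0.9997

R = Σ_{i=2}^{5} C(5,i) p^i (1−p)^{5−i} with p = 0.91
C(5,2)·0.91^2·0.09^3 = 0.006037
C(5,3)·0.91^3·0.09^2 = 0.061039
C(5,4)·0.91^4·0.09^1 = 0.308587
C(5,5)·0.91^5·0.09^0 = 0.624032
Sum = 0.9997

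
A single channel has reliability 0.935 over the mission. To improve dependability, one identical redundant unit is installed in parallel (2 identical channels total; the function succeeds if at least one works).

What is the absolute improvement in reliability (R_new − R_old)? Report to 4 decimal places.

R_before = 0.935
R_after = 1 − (1 − 0.935)^2 = 0.9958
ΔR = 0.9958 − 0.935 = 0.0608

0.0608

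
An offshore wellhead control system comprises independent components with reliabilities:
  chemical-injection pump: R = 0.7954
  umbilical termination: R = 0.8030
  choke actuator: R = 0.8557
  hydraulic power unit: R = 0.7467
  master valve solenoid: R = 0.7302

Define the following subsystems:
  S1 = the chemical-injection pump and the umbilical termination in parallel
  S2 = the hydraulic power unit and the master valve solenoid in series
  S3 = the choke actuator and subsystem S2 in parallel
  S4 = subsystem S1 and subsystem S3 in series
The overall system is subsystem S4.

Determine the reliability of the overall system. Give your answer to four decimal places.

Parallel (chemical-injection pump and umbilical termination): 1 − (1 − 0.795400)(1 − 0.803000) = 0.959694
Series (hydraulic power unit and master valve solenoid): 0.746700 × 0.730200 = 0.545240
Parallel (choke actuator and [0.545240]): 1 − (1 − 0.855700)(1 − 0.545240) = 0.934378
Series ([0.959694] and [0.934378]): 0.959694 × 0.934378 = 0.8967

0.8967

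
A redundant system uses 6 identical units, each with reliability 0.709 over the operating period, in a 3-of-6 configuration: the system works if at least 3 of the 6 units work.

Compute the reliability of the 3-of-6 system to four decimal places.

R = Σ_{i=3}^{6} C(6,i) p^i (1−p)^{6−i} with p = 0.709
C(6,3)·0.709^3·0.291^3 = 0.175650
C(6,4)·0.709^4·0.291^2 = 0.320968
C(6,5)·0.709^5·0.291^1 = 0.312806
C(6,6)·0.709^6·0.291^0 = 0.127022
Sum = 0.9364

0.9364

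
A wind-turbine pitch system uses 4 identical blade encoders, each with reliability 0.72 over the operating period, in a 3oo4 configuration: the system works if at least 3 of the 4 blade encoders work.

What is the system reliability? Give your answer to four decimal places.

0.6868

R = Σ_{i=3}^{4} C(4,i) p^i (1−p)^{4−i} with p = 0.72
C(4,3)·0.72^3·0.28^1 = 0.418038
C(4,4)·0.72^4·0.28^0 = 0.268739
Sum = 0.6868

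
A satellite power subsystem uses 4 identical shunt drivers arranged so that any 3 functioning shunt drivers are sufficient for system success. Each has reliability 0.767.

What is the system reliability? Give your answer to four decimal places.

0.7666

R = Σ_{i=3}^{4} C(4,i) p^i (1−p)^{4−i} with p = 0.767
C(4,3)·0.767^3·0.233^1 = 0.420535
C(4,4)·0.767^4·0.233^0 = 0.346084
Sum = 0.7666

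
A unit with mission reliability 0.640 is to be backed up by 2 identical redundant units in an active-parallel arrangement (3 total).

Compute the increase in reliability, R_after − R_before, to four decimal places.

0.3133

R_before = 0.640
R_after = 1 − (1 − 0.640)^3 = 0.9533
ΔR = 0.9533 − 0.640 = 0.3133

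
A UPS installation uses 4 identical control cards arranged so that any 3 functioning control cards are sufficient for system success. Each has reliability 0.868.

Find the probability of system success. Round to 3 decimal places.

0.913

R = Σ_{i=3}^{4} C(4,i) p^i (1−p)^{4−i} with p = 0.868
C(4,3)·0.868^3·0.132^1 = 0.34530
C(4,4)·0.868^4·0.132^0 = 0.56765
Sum = 0.913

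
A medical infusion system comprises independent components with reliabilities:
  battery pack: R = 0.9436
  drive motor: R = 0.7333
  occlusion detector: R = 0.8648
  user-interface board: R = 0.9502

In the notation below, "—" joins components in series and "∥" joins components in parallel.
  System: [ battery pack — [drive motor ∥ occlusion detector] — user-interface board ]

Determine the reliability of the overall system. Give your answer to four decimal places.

Parallel (drive motor and occlusion detector): 1 − (1 − 0.733300)(1 − 0.864800) = 0.963942
Series (battery pack, [0.963942], and user-interface board): 0.943600 × 0.963942 × 0.950200 = 0.8643

0.8643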